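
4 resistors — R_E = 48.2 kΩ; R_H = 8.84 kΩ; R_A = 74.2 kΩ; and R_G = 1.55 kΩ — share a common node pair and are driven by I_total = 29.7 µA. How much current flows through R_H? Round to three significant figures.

I ≈ 4.24 µA

ΣG = 1/48.2 + 1/8.84 + 1/74.2 + 1/1.55 = 0.7925.
R_H takes the fraction G_k/ΣG = 0.1131/0.7925 = 0.1427, so I = 29.7 × 0.1427 = 4.239 µA.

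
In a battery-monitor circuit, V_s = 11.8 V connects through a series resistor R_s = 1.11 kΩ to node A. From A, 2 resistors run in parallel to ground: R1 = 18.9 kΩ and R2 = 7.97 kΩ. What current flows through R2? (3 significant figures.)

I ≈ 1.24 mA

Equivalent of the parallel group: R_p = 5.606 kΩ.
Node voltage V_A = V_s · R_p/(R_s + R_p) = 11.8 × 0.8347 = 9.850 V.
Branch current I = V_A/R2 = 9.850/7.97 = 1.236 mA.
(Check via current divider: I_total = 1.757 mA; share G_k/ΣG = 0.7034 → same result.)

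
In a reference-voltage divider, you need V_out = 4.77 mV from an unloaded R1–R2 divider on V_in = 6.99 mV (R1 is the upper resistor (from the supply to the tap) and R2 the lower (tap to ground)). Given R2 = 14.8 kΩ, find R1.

Required fraction k = V_out/V_in = 0.6824.
So R1 = R2 · (V_in/V_out − 1) = 14.8 × (6.99/4.77 − 1) = 14.8 × 0.4654 = 6.888 kΩ.

R1 ≈ 6.89 kΩ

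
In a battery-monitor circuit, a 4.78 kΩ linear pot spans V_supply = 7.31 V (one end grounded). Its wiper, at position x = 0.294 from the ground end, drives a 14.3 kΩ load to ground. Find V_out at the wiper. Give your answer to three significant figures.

Lower segment x·R_p = 1.405 kΩ; upper segment (1−x)·R_p = 3.375 kΩ.
R_L loads the lower segment: effective lower R = 1.280 kΩ.
V_out = 7.31 × 1.280/(3.375 + 1.280) = 2.010 V.

V_out ≈ 2.01 V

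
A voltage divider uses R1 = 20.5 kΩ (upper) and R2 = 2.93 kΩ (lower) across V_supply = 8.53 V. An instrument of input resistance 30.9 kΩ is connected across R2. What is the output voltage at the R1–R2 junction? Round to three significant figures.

First combine the lower leg with the load: R2 ‖ R_L = 2.676 kΩ.
Then V_out = V_supply · R2'/(R1 + R2') = 8.53 × 2.676/23.18 = 0.9850 V.
(Unloaded it would be 1.07 V; the load pulls it down.)

V_out ≈ 0.985 V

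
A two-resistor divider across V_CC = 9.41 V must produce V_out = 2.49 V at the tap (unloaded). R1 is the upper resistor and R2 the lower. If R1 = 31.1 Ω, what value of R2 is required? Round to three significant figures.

Required fraction k = V_out/V_CC = 0.2646.
R2 = R1 · 0.2646/(1 − 0.2646) = 11.19 Ω.

R2 ≈ 11.2 Ω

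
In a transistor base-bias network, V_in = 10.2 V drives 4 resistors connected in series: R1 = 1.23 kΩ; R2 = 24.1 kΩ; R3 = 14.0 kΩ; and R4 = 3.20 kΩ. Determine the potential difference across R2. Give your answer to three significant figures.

Series total: ΣR = 1.23 + 24.1 + 14.0 + 3.20 = 42.53 kΩ.
Voltage divider: V = V_in · (24.10 / 42.53) = 10.2 × 0.5667 = 5.780 V.

V ≈ 5.78 V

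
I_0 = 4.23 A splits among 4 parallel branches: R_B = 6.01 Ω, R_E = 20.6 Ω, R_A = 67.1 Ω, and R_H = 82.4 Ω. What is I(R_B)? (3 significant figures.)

I ≈ 2.91 A

Conductances: ΣG = 1/6.01 + 1/20.6 + 1/67.1 + 1/82.4 = 0.2420 (1/Ω).
Current divider: I(R_B) = I_0 · G_k/ΣG = 4.23 × (0.1664/0.2420) = 4.23 × 0.6876 = 2.909 A.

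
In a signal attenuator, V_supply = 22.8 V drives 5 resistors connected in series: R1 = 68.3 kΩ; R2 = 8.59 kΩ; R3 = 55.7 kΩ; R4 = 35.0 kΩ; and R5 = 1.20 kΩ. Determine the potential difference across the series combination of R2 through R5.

V ≈ 13.6 V

Total series resistance ΣR = 68.3 + 8.59 + 55.7 + 35.0 + 1.20 = 168.8 kΩ.
R_{R2..R5} = 8.59 + 55.7 + 35.0 + 1.20 = 100.5 kΩ.
Voltage divider: V = V_supply · (100.5 / 168.8) = 22.8 × 0.5954 = 13.57 V.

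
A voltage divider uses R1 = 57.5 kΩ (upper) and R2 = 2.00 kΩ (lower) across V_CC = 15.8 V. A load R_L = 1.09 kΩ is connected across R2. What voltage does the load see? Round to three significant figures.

V_out ≈ 0.192 V

The load sits in parallel with R2, giving an effective lower resistance R2' = R2·R_L/(R2+R_L) = 0.7055 kΩ.
Voltage divider with the loaded lower leg: V_out = 15.8 × 0.7055/(57.5 + 0.7055) = 15.8 × 0.01212 = 0.1915 V.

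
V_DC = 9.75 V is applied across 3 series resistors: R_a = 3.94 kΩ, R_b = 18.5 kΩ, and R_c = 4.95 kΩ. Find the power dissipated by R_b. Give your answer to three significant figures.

Series current I = V_DC/ΣR = 9.75/27.39 = 0.3560 mA.
P(R_b) = I²·R_b = (0.3560)² × 18.5 = 2.344 mW.

P ≈ 2.34 mW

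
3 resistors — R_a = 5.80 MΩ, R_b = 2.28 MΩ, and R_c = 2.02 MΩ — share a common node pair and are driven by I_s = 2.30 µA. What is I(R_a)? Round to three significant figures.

Total conductance ΣG = 1/5.80 + 1/2.28 + 1/2.02 = 1.106 (units of 1/MΩ).
Current divider: I(R_a) = I_s · G_k/ΣG = 2.30 × (0.1724/1.106) = 2.30 × 0.1559 = 0.3585 µA.

I ≈ 0.359 µA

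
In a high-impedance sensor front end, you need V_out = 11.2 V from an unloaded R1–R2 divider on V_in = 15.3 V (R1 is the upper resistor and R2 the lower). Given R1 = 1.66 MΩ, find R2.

V_out/V_in = R2/(R1+R2) = 0.7320.
So R2 = R1 · V_out/(V_in − V_out) = 1.66 × 11.2/(15.3 − 11.2) = 1.66 × 2.732 = 4.535 MΩ.

R2 ≈ 4.53 MΩ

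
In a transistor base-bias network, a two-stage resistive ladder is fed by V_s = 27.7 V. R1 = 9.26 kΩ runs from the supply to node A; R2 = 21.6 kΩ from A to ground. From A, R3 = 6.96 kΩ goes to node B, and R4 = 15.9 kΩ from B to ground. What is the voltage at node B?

V_B ≈ 10.5 V

Node A sees R2 in parallel with the series input of stage 2, R3 + R4 = 22.86 kΩ.
R2 ‖ (R3+R4) = 11.11 kΩ.
V_A = 27.7 × 11.11/(9.26 + 11.11) = 15.11 V.
Stage 2 is unloaded, so V_B = V_A · R4/(R3+R4) = 15.11 × 15.9/22.86 = 10.51 V.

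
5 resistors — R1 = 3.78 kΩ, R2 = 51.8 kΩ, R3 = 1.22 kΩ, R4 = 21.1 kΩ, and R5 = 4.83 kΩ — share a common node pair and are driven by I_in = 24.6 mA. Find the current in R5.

I ≈ 3.75 mA

Total conductance ΣG = 1/3.78 + 1/51.8 + 1/1.22 + 1/21.1 + 1/4.83 = 1.358 (units of 1/kΩ).
Current divider: I(R5) = I_in · G_k/ΣG = 24.6 × (0.2070/1.358) = 24.6 × 0.1525 = 3.751 mA.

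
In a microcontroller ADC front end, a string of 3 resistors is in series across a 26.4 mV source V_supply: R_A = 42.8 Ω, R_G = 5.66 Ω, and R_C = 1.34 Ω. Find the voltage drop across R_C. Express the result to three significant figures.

ΣR = 42.8 + 5.66 + 1.34 = 49.80 Ω.
V = V_supply · R/ΣR = 26.4 × 0.02691 = 0.7104 mV.

V ≈ 0.710 mV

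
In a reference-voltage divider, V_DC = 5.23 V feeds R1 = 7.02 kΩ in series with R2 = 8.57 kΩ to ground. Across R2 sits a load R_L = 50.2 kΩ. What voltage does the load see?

The load sits in parallel with R2, giving an effective lower resistance R2' = R2·R_L/(R2+R_L) = 7.320 kΩ.
Then V_out = V_DC · R2'/(R1 + R2') = 5.23 × 7.320/14.34 = 2.670 V.

V_out ≈ 2.67 V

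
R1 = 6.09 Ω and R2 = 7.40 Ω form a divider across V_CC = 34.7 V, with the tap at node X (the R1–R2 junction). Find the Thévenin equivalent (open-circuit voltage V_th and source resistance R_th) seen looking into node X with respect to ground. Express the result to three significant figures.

Open-circuit (no load on X): V_th = V_CC · R2/(R1 + R2) = 34.7 × 7.40/(6.090 + 7.40) = 19.03 V.
Looking into X with the source shorted: R_th = R1·R2/(R1+R2) = 6.090 × 7.40/13.49 = 3.341 Ω.

V_th ≈ 19.0 V, R_th ≈ 3.34 Ω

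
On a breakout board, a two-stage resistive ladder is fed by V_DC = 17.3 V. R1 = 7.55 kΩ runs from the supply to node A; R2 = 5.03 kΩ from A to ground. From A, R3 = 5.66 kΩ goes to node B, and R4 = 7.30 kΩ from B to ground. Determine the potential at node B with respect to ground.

The second stage (R3 + R4 = 12.96 kΩ) loads node A in parallel with R2.
Effective lower resistance at A: R2 ‖ 12.96 = 3.624 kΩ.
V_A = 17.3 × 3.624/(7.55 + 3.624) = 5.610 V.
V_B = V_A × 0.5633 = 3.160 V.

V_B ≈ 3.16 V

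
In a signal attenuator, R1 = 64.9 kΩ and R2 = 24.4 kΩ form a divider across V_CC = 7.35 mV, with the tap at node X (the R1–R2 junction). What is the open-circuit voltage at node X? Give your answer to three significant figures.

V_th is the unloaded tap voltage: V_CC · R2/(R1+R2) = 7.35 × 0.2732 = 2.008 mV.

V_th ≈ 2.01 mV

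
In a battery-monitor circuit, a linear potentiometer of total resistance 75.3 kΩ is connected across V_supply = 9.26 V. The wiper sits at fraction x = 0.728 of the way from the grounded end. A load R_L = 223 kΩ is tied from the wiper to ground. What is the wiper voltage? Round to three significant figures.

Lower segment x·R_p = 54.82 kΩ; upper segment (1−x)·R_p = 20.48 kΩ.
R_L loads the lower segment: effective lower R = 44.00 kΩ.
V_out = 9.26 × 44.00/(20.48 + 44.00) = 6.319 V.

V_out ≈ 6.32 V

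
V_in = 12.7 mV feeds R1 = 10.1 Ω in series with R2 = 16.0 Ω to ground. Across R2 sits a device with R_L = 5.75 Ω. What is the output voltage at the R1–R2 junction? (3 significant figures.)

V_out ≈ 3.75 mV

R2 ‖ R_L = (16.0 × 5.75)/(16.0 + 5.75) = 4.230 Ω.
Then V_out = V_in · R2'/(R1 + R2') = 12.7 × 4.230/14.33 = 3.749 mV.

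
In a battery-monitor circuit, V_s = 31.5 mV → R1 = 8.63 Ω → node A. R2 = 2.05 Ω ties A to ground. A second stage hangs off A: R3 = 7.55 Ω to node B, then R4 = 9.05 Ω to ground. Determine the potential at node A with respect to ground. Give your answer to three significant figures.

V_A ≈ 5.50 mV

The second stage (R3 + R4 = 16.60 Ω) loads node A in parallel with R2.
R2 ‖ (R3+R4) = 1.825 Ω.
So V_A = 31.5 × 0.1745 = 5.498 mV.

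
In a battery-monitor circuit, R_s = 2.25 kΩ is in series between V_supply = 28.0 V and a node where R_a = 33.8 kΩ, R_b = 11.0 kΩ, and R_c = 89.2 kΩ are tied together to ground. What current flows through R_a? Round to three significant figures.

I ≈ 0.639 mA

Equivalent of the parallel group: R_p = 7.593 kΩ.
V_A by voltage divider: V_A = 28.0 × 7.593/(2.25 + 7.593) = 21.60 V.
I(R_a) = V_A / R_a = 21.60/33.8 = 0.6390 mA.
(Equivalently: I_total = 2.845 mA, then current-divider fraction G_k/ΣG = 0.2246.)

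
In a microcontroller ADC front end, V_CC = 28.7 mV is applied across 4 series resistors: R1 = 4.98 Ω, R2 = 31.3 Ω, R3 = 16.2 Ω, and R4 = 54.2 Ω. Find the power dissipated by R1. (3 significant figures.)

P ≈ 0.360 µW

Series current I = V_CC/ΣR = 28.7/106.7 = 0.2690 mA.
P = I²R = 0.07238 × 4.98 = 0.3604 µW.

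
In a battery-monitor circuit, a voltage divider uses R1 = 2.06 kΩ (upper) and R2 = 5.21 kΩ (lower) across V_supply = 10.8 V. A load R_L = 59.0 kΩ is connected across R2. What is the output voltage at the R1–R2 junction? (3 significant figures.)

R2 ‖ R_L = (5.21 × 59.0)/(5.21 + 59.0) = 4.787 kΩ.
Then V_out = V_supply · R2'/(R1 + R2') = 10.8 × 4.787/6.847 = 7.551 V.
(Unloaded it would be 7.74 V; the load pulls it down.)

V_out ≈ 7.55 V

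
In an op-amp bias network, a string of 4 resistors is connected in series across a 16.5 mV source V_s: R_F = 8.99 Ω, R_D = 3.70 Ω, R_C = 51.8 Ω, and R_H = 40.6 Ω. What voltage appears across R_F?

ΣR = 8.99 + 3.70 + 51.8 + 40.6 = 105.1 Ω.
By the voltage-divider rule, V = 16.5 × 8.990/105.1 = 1.412 mV.

V ≈ 1.41 mV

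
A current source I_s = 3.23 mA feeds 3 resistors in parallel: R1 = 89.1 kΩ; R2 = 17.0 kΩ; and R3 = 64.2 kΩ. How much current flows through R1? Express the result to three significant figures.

Conductances: ΣG = 1/89.1 + 1/17.0 + 1/64.2 = 0.08562 (1/kΩ).
R1 takes the fraction G_k/ΣG = 0.01122/0.08562 = 0.1311, so I = 3.23 × 0.1311 = 0.4234 mA.

I ≈ 0.423 mA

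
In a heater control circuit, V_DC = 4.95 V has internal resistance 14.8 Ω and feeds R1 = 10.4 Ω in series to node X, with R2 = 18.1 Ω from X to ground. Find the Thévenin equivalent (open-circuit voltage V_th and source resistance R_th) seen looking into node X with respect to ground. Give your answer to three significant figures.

R1' = 14.8 + 10.4 = 25.20 Ω (source resistance + R1).
Open-circuit (no load on X): V_th = V_DC · R2/(R1' + R2) = 4.95 × 18.1/(25.20 + 18.1) = 2.069 V.
Zeroing V_DC shorts the top of R1' to ground, so R_th = R1' ‖ R2 = 10.53 Ω.

V_th ≈ 2.07 V, R_th ≈ 10.5 Ω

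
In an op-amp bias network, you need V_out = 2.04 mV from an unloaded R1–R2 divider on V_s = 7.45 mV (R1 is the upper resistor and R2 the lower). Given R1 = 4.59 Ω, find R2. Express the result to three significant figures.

Required fraction k = V_out/V_s = 0.2738.
Rearranging, R2 = R1·k/(1−k) = 4.59 × 0.3771 = 1.731 Ω.

R2 ≈ 1.73 Ω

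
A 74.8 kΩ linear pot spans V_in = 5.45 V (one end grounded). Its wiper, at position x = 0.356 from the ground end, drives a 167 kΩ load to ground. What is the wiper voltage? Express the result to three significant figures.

Lower segment x·R_p = 26.63 kΩ; upper segment (1−x)·R_p = 48.17 kΩ.
(x·R_p) ‖ R_L = 22.97 kΩ.
Loaded-divider output: V_out = 5.45 × 0.3228 = 1.760 V.
(Unloaded: V_out = x·V_in = 1.94 V.)

V_out ≈ 1.76 V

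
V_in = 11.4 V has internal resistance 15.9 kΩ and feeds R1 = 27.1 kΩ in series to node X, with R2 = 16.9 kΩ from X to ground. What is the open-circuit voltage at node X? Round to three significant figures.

V_th ≈ 3.22 V

R1' = 15.9 + 27.1 = 43.00 kΩ (source resistance + R1).
V_th is the unloaded tap voltage: V_in · R2/(R1'+R2) = 11.4 × 0.2821 = 3.216 V.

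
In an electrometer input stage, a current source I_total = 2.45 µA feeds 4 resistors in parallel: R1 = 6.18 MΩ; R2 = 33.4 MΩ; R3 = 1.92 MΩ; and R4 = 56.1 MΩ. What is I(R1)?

I ≈ 0.543 µA

Total conductance ΣG = 1/6.18 + 1/33.4 + 1/1.92 + 1/56.1 = 0.7304 (units of 1/MΩ).
By the current-divider rule, I = I_total · G_k/ΣG = 2.45 × 0.2215 = 0.5428 µA.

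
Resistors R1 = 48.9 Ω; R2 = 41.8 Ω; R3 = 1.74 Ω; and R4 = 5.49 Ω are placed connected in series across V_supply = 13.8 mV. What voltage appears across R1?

Series total: ΣR = 48.9 + 41.8 + 1.74 + 5.49 = 97.93 Ω.
Voltage divider: V = V_supply · (48.90 / 97.93) = 13.8 × 0.4993 = 6.891 mV.

V ≈ 6.89 mV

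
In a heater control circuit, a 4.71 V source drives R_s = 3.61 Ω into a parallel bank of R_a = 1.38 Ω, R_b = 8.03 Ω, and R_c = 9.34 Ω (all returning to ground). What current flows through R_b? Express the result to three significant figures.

Equivalent of the parallel group: R_p = 1.046 Ω.
V_A = 4.71 × 1.046/4.656 = 1.058 V.
Branch current I = V_A/R_b = 1.058/8.03 = 0.1317 A.

I ≈ 0.132 A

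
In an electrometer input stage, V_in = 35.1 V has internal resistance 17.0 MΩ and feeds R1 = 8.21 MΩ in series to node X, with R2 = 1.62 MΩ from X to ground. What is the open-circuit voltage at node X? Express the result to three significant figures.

R1' = 17.0 + 8.21 = 25.21 MΩ (source resistance + R1).
With X open, the divider is unloaded: V_th = 35.1 × 1.62/26.83 = 2.119 V.

V_th ≈ 2.12 V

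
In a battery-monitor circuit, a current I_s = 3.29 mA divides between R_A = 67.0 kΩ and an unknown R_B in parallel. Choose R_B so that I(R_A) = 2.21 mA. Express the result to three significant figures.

R_B ≈ 137 kΩ

Two-branch current divider: I_A = I_s · R_B/(R_A + R_B).
2.21/3.29 = R_B/(R_A + R_B) → R_B = R_A · (0.6717)/(1 − 0.6717) = 67.0 × 2.046 = 137.1 kΩ.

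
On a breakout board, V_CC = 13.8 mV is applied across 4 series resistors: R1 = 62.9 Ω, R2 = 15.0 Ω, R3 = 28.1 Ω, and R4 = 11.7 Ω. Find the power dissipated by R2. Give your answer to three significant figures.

ΣR = 117.7 Ω → I = 13.8/117.7 = 0.1172 mA.
V(R2) = I·R = 1.759 mV; P = V·I = 1.759 × 0.1172 = 0.2062 µW.

P ≈ 0.206 µW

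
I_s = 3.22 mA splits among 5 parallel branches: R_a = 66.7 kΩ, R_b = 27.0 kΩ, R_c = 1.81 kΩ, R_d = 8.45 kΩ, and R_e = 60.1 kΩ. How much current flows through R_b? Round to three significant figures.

Total conductance ΣG = 1/66.7 + 1/27.0 + 1/1.81 + 1/8.45 + 1/60.1 = 0.7395 (units of 1/kΩ).
By the current-divider rule, I = I_s · G_k/ΣG = 3.22 × 0.05008 = 0.1613 mA.

I ≈ 0.161 mA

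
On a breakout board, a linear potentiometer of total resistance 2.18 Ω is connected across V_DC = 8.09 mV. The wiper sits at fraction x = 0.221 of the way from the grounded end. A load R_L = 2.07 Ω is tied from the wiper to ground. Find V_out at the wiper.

V_out ≈ 1.51 mV

Lower segment x·R_p = 0.4818 Ω; upper segment (1−x)·R_p = 1.698 Ω.
Lower segment in parallel with the load: 0.4818 ‖ 2.07 = 0.3908 Ω.
V_out = 8.09 × 0.3908/(1.698 + 0.3908) = 1.513 mV.
(Unloaded: V_out = x·V_DC = 1.79 mV.)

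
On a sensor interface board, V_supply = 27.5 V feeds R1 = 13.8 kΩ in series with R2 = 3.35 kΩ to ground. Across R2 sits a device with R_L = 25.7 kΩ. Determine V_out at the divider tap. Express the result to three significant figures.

V_out ≈ 4.86 V

The load sits in parallel with R2, giving an effective lower resistance R2' = R2·R_L/(R2+R_L) = 2.964 kΩ.
Then V_out = V_supply · R2'/(R1 + R2') = 27.5 × 2.964/16.76 = 4.862 V.
(Unloaded it would be 5.37 V; the load pulls it down.)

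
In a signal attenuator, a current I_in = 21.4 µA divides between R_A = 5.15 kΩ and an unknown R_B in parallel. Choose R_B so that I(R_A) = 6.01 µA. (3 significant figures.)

R_B ≈ 2.01 kΩ

Two-branch current divider: I_A = I_in · R_B/(R_A + R_B).
6.01/21.4 = R_B/(R_A + R_B) → R_B = R_A · (0.2808)/(1 − 0.2808) = 5.15 × 0.3905 = 2.011 kΩ.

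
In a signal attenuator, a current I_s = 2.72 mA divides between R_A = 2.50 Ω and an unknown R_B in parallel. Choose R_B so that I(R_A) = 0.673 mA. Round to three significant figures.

R_B ≈ 0.822 Ω

In a two-way split, I_A/I_s = R_B/(R_A + R_B).
With f = 0.2474, R_B = R_A · f/(1−f) = 2.50 × 0.3288 = 0.8219 Ω.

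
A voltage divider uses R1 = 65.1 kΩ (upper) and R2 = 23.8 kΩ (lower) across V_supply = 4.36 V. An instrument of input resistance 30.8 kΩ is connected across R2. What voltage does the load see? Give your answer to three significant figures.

First combine the lower leg with the load: R2 ‖ R_L = 13.43 kΩ.
Now apply the divider: V_out = 4.36 × 0.1710 = 0.7454 V.

V_out ≈ 0.745 V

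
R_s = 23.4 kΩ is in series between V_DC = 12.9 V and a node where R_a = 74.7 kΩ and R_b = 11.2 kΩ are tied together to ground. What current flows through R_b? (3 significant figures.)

I ≈ 0.339 mA

Equivalent of the parallel group: R_p = 9.740 kΩ.
Node voltage V_A = V_DC · R_p/(R_s + R_p) = 12.9 × 0.2939 = 3.791 V.
Branch current I = V_A/R_b = 3.791/11.2 = 0.3385 mA.
(Equivalently: I_total = 0.3893 mA, then current-divider fraction G_k/ΣG = 0.8696.)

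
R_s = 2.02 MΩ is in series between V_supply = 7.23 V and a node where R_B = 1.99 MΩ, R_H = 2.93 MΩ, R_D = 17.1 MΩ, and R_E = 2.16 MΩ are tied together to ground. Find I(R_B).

Combine the parallel branches: R_p = (1/1.99 + 1/2.93 + 1/17.1 + 1/2.16)⁻¹ = 0.7325 MΩ.
Node voltage V_A = V_supply · R_p/(R_s + R_p) = 7.23 × 0.2661 = 1.924 V.
Branch current I = V_A/R_B = 1.924/1.99 = 0.9668 µA.
(Equivalently: I_total = 2.627 µA, then current-divider fraction G_k/ΣG = 0.3681.)

I ≈ 0.967 µA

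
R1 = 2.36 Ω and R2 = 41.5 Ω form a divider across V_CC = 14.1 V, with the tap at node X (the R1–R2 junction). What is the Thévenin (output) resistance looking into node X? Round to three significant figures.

R_th ≈ 2.23 Ω

With V_CC suppressed (replaced by a short), R_th = R1 ‖ R2 = (2.360 × 41.5)/(2.360 + 41.5) = 2.233 Ω.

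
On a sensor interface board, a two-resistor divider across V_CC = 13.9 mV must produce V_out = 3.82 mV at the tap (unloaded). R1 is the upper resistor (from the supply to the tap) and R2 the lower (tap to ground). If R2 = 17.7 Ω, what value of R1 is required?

R1 ≈ 46.7 Ω

Required fraction k = V_out/V_CC = 0.2748.
So R1 = R2 · (V_CC/V_out − 1) = 17.7 × (13.9/3.82 − 1) = 17.7 × 2.639 = 46.71 Ω.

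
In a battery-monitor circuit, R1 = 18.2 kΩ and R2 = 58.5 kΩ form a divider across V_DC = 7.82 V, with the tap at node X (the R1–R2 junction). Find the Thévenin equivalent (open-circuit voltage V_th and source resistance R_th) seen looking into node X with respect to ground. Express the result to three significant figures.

With X open, the divider is unloaded: V_th = 7.82 × 58.5/76.70 = 5.964 V.
With V_DC suppressed (replaced by a short), R_th = R1 ‖ R2 = (18.20 × 58.5)/(18.20 + 58.5) = 13.88 kΩ.

V_th ≈ 5.96 V, R_th ≈ 13.9 kΩ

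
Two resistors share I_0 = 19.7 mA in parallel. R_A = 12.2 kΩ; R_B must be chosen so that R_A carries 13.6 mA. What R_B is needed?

R_B ≈ 27.2 kΩ

The fraction through R_A equals R_B/(R_A+R_B).
With f = 0.6904, R_B = R_A · f/(1−f) = 12.2 × 2.230 = 27.20 kΩ.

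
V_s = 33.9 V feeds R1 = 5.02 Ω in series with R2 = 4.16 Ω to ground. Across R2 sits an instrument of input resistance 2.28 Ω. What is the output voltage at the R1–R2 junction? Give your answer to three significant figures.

V_out ≈ 7.69 V

First combine the lower leg with the load: R2 ‖ R_L = 1.473 Ω.
Now apply the divider: V_out = 33.9 × 0.2268 = 7.690 V.
(Unloaded it would be 15.4 V; the load pulls it down.)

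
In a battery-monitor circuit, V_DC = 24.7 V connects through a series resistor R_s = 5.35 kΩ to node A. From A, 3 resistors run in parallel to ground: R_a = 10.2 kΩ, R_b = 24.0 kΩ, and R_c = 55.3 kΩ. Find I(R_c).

I ≈ 0.242 mA

Combine the parallel branches: R_p = (1/10.2 + 1/24.0 + 1/55.3)⁻¹ = 6.338 kΩ.
V_A = 24.7 × 6.338/11.69 = 13.39 V.
Branch current I = V_A/R_c = 13.39/55.3 = 0.2422 mA.
(Equivalently: I_total = 2.113 mA, then current-divider fraction G_k/ΣG = 0.1146.)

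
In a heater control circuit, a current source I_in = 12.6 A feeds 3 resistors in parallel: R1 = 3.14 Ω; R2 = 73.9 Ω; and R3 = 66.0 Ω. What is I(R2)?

Conductances: ΣG = 1/3.14 + 1/73.9 + 1/66.0 = 0.3472 (1/Ω).
R2 takes the fraction G_k/ΣG = 0.01353/0.3472 = 0.03898, so I = 12.6 × 0.03898 = 0.4911 A.

I ≈ 0.491 A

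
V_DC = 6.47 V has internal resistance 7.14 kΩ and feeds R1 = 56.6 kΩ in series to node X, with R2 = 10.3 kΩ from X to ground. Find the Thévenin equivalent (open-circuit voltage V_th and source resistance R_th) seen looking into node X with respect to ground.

R1' = 7.14 + 56.6 = 63.74 kΩ (source resistance + R1).
V_th is the unloaded tap voltage: V_DC · R2/(R1'+R2) = 6.47 × 0.1391 = 0.9001 V.
With V_DC suppressed (replaced by a short), R_th = R1' ‖ R2 = (63.74 × 10.3)/(63.74 + 10.3) = 8.867 kΩ.

V_th ≈ 0.900 V, R_th ≈ 8.87 kΩ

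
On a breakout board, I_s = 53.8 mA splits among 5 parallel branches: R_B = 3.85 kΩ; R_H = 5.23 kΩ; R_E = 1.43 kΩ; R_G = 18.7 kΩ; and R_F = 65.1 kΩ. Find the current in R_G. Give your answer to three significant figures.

Conductances: ΣG = 1/3.85 + 1/5.23 + 1/1.43 + 1/18.7 + 1/65.1 = 1.219 (1/kΩ).
Current divider: I(R_G) = I_s · G_k/ΣG = 53.8 × (0.05348/1.219) = 53.8 × 0.04387 = 2.360 mA.

I ≈ 2.36 mA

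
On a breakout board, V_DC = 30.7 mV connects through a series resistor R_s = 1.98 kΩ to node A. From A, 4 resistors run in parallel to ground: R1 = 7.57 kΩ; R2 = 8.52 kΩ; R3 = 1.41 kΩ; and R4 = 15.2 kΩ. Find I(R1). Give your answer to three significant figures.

I ≈ 1.34 µA

Combine the parallel branches: R_p = (1/7.57 + 1/8.52 + 1/1.41 + 1/15.2)⁻¹ = 0.9761 kΩ.
V_A by voltage divider: V_A = 30.7 × 0.9761/(1.98 + 0.9761) = 10.14 mV.
Branch current I = V_A/R1 = 10.14/7.57 = 1.339 µA.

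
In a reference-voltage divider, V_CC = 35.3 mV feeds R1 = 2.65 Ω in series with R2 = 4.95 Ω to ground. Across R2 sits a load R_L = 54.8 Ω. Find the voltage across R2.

R2 ‖ R_L = (4.95 × 54.8)/(4.95 + 54.8) = 4.540 Ω.
Now apply the divider: V_out = 35.3 × 0.6314 = 22.29 mV.

V_out ≈ 22.3 mV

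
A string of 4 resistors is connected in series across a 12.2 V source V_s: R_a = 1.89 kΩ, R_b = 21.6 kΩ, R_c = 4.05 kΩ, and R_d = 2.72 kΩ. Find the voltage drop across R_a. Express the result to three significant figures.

ΣR = 1.89 + 21.6 + 4.05 + 2.72 = 30.26 kΩ.
V = V_s · R/ΣR = 12.2 × 0.06246 = 0.7620 V.

V ≈ 0.762 V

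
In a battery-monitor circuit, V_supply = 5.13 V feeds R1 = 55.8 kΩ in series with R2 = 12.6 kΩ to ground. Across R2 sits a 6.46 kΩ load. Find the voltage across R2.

First combine the lower leg with the load: R2 ‖ R_L = 4.271 kΩ.
Now apply the divider: V_out = 5.13 × 0.07109 = 0.3647 V.

V_out ≈ 0.365 V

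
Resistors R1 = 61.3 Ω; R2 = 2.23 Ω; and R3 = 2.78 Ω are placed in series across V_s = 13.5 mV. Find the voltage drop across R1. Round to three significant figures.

V ≈ 12.5 mV

Total series resistance ΣR = 61.3 + 2.23 + 2.78 = 66.31 Ω.
By the voltage-divider rule, V = 13.5 × 61.30/66.31 = 12.48 mV.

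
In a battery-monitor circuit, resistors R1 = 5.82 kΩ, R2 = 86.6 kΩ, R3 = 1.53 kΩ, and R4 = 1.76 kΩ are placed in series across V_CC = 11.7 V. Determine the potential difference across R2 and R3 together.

Total series resistance ΣR = 5.82 + 86.6 + 1.53 + 1.76 = 95.71 kΩ.
R_{R2..R3} = 86.6 + 1.53 = 88.13 kΩ.
Voltage divider: V = V_CC · (88.13 / 95.71) = 11.7 × 0.9208 = 10.77 V.

V ≈ 10.8 V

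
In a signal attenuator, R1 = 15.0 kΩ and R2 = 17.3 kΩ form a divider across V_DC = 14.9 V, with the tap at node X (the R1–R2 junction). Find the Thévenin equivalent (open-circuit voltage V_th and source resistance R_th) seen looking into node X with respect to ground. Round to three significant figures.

V_th is the unloaded tap voltage: V_DC · R2/(R1+R2) = 14.9 × 0.5356 = 7.980 V.
Zeroing V_DC shorts the top of R1 to ground, so R_th = R1 ‖ R2 = 8.034 kΩ.

V_th ≈ 7.98 V, R_th ≈ 8.03 kΩ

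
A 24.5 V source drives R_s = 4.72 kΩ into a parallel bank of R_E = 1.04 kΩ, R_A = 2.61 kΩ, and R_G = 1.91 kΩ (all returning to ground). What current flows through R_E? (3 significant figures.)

Equivalent of the parallel group: R_p = 0.5353 kΩ.
V_A by voltage divider: V_A = 24.5 × 0.5353/(4.72 + 0.5353) = 2.495 V.
Branch current I = V_A/R_E = 2.495/1.04 = 2.399 mA.
(Equivalently: I_total = 4.662 mA, then current-divider fraction G_k/ΣG = 0.5147.)

I ≈ 2.40 mA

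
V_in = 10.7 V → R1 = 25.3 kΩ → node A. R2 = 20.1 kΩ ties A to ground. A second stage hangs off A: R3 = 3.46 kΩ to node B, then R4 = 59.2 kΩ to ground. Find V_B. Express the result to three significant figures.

The second stage (R3 + R4 = 62.66 kΩ) loads node A in parallel with R2.
Effective lower resistance at A: R2 ‖ 62.66 = 15.22 kΩ.
So V_A = 10.7 × 0.3756 = 4.019 V.
Then the unloaded second divider: V_B = V_A × R4/(R3+R4) = 4.019 × 0.9448 = 3.797 V.

V_B ≈ 3.80 V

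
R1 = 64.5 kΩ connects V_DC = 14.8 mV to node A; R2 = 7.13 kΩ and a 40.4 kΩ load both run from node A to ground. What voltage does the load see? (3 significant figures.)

V_out ≈ 1.27 mV

First combine the lower leg with the load: R2 ‖ R_L = 6.060 kΩ.
Now apply the divider: V_out = 14.8 × 0.08589 = 1.271 mV.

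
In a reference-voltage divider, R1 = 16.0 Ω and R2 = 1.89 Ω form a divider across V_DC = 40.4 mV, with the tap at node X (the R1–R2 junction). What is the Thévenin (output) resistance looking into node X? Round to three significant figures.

Zeroing V_DC shorts the top of R1 to ground, so R_th = R1 ‖ R2 = 1.690 Ω.

R_th ≈ 1.69 Ω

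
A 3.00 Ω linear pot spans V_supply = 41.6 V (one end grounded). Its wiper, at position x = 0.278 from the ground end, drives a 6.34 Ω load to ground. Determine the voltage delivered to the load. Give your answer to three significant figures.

V_out ≈ 10.6 V

Lower segment x·R_p = 0.8340 Ω; upper segment (1−x)·R_p = 2.166 Ω.
Lower segment in parallel with the load: 0.8340 ‖ 6.34 = 0.7370 Ω.
Loaded-divider output: V_out = 41.6 × 0.2539 = 10.56 V.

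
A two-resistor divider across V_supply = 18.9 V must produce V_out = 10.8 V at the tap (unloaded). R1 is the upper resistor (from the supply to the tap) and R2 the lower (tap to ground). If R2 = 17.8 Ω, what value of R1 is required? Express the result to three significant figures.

V_out/V_supply = R2/(R1+R2) = 0.5714.
So R1 = R2 · (V_supply/V_out − 1) = 17.8 × (18.9/10.8 − 1) = 17.8 × 0.7500 = 13.35 Ω.

R1 ≈ 13.3 Ω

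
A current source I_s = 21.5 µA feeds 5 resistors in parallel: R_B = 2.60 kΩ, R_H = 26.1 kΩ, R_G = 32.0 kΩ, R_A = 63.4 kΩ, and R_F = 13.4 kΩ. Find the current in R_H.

Total conductance ΣG = 1/2.60 + 1/26.1 + 1/32.0 + 1/63.4 + 1/13.4 = 0.5446 (units of 1/kΩ).
By the current-divider rule, I = I_s · G_k/ΣG = 21.5 × 0.07036 = 1.513 µA.

I ≈ 1.51 µA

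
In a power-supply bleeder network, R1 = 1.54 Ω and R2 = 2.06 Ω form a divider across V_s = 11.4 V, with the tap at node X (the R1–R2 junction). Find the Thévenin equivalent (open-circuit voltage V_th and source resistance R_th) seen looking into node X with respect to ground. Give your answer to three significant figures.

V_th is the unloaded tap voltage: V_s · R2/(R1+R2) = 11.4 × 0.5722 = 6.523 V.
Looking into X with the source shorted: R_th = R1·R2/(R1+R2) = 1.540 × 2.06/3.600 = 0.8812 Ω.

V_th ≈ 6.52 V, R_th ≈ 0.881 Ω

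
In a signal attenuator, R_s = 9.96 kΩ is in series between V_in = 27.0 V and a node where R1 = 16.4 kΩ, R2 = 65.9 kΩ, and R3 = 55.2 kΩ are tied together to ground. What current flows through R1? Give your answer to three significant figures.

I ≈ 0.849 mA

Equivalent of the parallel group: R_p = 10.61 kΩ.
V_A = 27.0 × 10.61/20.57 = 13.93 V.
Branch current I = V_A/R1 = 13.93/16.4 = 0.8491 mA.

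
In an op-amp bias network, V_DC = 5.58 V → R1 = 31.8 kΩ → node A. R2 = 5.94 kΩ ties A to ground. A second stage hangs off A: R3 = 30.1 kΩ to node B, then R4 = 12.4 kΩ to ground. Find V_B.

The second stage (R3 + R4 = 42.50 kΩ) loads node A in parallel with R2.
R2 ‖ (R3+R4) = 5.212 kΩ.
First divider: V_A = V_DC · 5.212/(31.8 + 5.212) = 0.7857 V.
Then the unloaded second divider: V_B = V_A × R4/(R3+R4) = 0.7857 × 0.2918 = 0.2292 V.

V_B ≈ 0.229 V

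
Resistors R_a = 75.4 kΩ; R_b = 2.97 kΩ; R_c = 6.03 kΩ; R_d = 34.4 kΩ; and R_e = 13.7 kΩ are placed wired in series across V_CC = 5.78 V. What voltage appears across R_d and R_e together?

ΣR = 75.4 + 2.97 + 6.03 + 34.4 + 13.7 = 132.5 kΩ.
R_{R_d..R_e} = 34.4 + 13.7 = 48.10 kΩ.
Voltage divider: V = V_CC · (48.10 / 132.5) = 5.78 × 0.3630 = 2.098 V.

V ≈ 2.10 V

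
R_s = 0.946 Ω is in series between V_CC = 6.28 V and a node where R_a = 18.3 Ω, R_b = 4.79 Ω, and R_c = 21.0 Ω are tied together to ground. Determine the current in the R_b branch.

I ≈ 1.01 A

Combine the parallel branches: R_p = (1/18.3 + 1/4.79 + 1/21.0)⁻¹ = 3.215 Ω.
V_A by voltage divider: V_A = 6.28 × 3.215/(0.946 + 3.215) = 4.852 V.
Branch current I = V_A/R_b = 4.852/4.79 = 1.013 A.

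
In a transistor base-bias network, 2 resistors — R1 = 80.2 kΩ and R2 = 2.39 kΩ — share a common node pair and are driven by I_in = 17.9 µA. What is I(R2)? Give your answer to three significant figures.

Two-branch current divider: I_k = I_in · R_other/(R_1 + R_2).
I(R2) = 17.9 × 80.2/(80.2 + 2.39) = 17.9 × 0.9711 = 17.38 µA.

I ≈ 17.4 µA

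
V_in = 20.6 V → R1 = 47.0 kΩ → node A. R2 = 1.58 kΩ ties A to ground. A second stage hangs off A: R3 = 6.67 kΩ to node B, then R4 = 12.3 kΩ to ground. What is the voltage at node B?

V_B ≈ 0.402 V

The second stage (R3 + R4 = 18.97 kΩ) loads node A in parallel with R2.
R2 ‖ (R3+R4) = 1.459 kΩ.
V_A = 20.6 × 1.459/(47.0 + 1.459) = 0.6200 V.
Then the unloaded second divider: V_B = V_A × R4/(R3+R4) = 0.6200 × 0.6484 = 0.4020 V.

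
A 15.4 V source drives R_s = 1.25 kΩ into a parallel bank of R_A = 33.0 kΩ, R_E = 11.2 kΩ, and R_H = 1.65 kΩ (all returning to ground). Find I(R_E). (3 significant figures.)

I ≈ 0.721 mA

Combine the parallel branches: R_p = (1/33.0 + 1/11.2 + 1/1.65)⁻¹ = 1.378 kΩ.
V_A by voltage divider: V_A = 15.4 × 1.378/(1.25 + 1.378) = 8.075 V.
Branch current I = V_A/R_E = 8.075/11.2 = 0.7210 mA.
(Check via current divider: I_total = 5.860 mA; share G_k/ΣG = 0.1230 → same result.)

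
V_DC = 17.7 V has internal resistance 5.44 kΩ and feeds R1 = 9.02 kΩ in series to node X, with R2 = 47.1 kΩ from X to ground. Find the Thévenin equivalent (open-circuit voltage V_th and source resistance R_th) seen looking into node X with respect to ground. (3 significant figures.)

R1' = 5.44 + 9.02 = 14.46 kΩ (source resistance + R1).
Open-circuit (no load on X): V_th = V_DC · R2/(R1' + R2) = 17.7 × 47.1/(14.46 + 47.1) = 13.54 V.
With V_DC suppressed (replaced by a short), R_th = R1' ‖ R2 = (14.46 × 47.1)/(14.46 + 47.1) = 11.06 kΩ.

V_th ≈ 13.5 V, R_th ≈ 11.1 kΩ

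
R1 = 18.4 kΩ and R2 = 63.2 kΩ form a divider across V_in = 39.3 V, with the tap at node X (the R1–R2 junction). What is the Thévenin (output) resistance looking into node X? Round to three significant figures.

Looking into X with the source shorted: R_th = R1·R2/(R1+R2) = 18.40 × 63.2/81.60 = 14.25 kΩ.

R_th ≈ 14.3 kΩ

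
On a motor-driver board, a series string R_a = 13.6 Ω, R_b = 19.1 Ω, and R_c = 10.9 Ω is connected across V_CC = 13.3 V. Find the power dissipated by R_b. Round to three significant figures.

Series current I = V_CC/ΣR = 13.3/43.60 = 0.3050 A.
V(R_b) = I·R = 5.826 V; P = V·I = 5.826 × 0.3050 = 1.777 W.

P ≈ 1.78 W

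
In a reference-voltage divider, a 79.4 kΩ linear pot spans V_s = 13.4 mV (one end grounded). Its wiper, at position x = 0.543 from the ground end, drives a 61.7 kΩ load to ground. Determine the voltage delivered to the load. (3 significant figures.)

Split the track: R_lower = x·R_p = 43.11 kΩ, R_upper = (1−x)·R_p = 36.29 kΩ.
Lower segment in parallel with the load: 43.11 ‖ 61.7 = 25.38 kΩ.
Then V_out = V_s · 25.38/(36.29 + 25.38) = 5.515 mV.

V_out ≈ 5.52 mV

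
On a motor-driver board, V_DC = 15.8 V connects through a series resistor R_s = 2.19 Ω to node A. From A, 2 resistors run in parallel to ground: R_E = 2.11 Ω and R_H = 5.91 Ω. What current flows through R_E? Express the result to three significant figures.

Parallel bank: R_p = 1/(1/2.11 + 1/5.91) = 1.555 Ω.
Node voltage V_A = V_DC · R_p/(R_s + R_p) = 15.8 × 0.4152 = 6.560 V.
Branch current I = V_A/R_E = 6.560/2.11 = 3.109 A.
(Equivalently: I_total = 4.219 A, then current-divider fraction G_k/ΣG = 0.7369.)

I ≈ 3.11 A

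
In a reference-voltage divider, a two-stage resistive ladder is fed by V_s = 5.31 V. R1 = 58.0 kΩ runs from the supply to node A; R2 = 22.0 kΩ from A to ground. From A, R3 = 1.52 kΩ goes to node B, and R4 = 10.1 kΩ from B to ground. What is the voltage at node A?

V_A ≈ 0.615 V

Looking into the second stage from A: R3 + R4 = 11.62 kΩ appears in parallel with R2.
R2 ‖ (R3+R4) = 7.604 kΩ.
V_A = 5.31 × 7.604/(58.0 + 7.604) = 0.6155 V.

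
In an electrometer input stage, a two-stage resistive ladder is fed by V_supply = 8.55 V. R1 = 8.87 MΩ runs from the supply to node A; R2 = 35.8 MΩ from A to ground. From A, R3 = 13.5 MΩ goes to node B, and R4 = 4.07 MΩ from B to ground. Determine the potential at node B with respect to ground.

V_B ≈ 1.13 V

Looking into the second stage from A: R3 + R4 = 17.57 MΩ appears in parallel with R2.
Effective lower resistance at A: R2 ‖ 17.57 = 11.79 MΩ.
First divider: V_A = V_supply · 11.79/(8.87 + 11.79) = 4.878 V.
V_B = V_A × 0.2316 = 1.130 V.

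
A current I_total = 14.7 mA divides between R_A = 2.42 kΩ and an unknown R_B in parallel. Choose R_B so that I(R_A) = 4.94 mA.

R_B ≈ 1.22 kΩ

Two-branch current divider: I_A = I_total · R_B/(R_A + R_B).
With f = 0.3361, R_B = R_A · f/(1−f) = 2.42 × 0.5061 = 1.225 kΩ.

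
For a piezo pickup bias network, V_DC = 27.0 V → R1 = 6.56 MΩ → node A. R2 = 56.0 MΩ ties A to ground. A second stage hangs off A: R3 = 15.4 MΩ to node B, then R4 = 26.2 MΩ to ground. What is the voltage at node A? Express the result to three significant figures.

V_A ≈ 21.2 V

Looking into the second stage from A: R3 + R4 = 41.60 MΩ appears in parallel with R2.
R2 ‖ (R3+R4) = 23.87 MΩ.
So V_A = 27.0 × 0.7844 = 21.18 V.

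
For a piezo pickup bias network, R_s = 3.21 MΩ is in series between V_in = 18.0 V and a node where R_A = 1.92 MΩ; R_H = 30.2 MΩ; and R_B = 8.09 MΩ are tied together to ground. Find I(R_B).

I ≈ 0.701 µA

Parallel bank: R_p = 1/(1/1.92 + 1/30.2 + 1/8.09) = 1.476 MΩ.
Node voltage V_A = V_in · R_p/(R_s + R_p) = 18.0 × 0.3150 = 5.669 V.
I(R_B) = V_A / R_B = 5.669/8.09 = 0.7008 µA.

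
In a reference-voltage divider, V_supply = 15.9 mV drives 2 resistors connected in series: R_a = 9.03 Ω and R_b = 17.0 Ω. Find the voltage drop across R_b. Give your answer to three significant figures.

ΣR = 9.03 + 17.0 = 26.03 Ω.
Voltage divider: V = V_supply · (17.00 / 26.03) = 15.9 × 0.6531 = 10.38 mV.

V ≈ 10.4 mV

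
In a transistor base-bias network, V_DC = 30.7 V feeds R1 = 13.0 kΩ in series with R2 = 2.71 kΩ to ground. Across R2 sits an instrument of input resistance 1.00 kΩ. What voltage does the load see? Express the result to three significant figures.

The load sits in parallel with R2, giving an effective lower resistance R2' = R2·R_L/(R2+R_L) = 0.7305 kΩ.
Voltage divider with the loaded lower leg: V_out = 30.7 × 0.7305/(13.0 + 0.7305) = 30.7 × 0.05320 = 1.633 V.

V_out ≈ 1.63 V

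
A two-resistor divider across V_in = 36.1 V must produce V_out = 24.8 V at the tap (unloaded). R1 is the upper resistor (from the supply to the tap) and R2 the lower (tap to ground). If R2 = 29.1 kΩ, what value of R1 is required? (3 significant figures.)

R1 ≈ 13.3 kΩ

Required fraction k = V_out/V_in = 0.6870.
R1 = R2·(1/k − 1) = 29.1 × 0.4556 = 13.26 kΩ.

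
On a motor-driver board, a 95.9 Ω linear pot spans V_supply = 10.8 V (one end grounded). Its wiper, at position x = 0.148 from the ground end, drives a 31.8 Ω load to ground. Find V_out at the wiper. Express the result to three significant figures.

Split the track: R_lower = x·R_p = 14.19 Ω, R_upper = (1−x)·R_p = 81.71 Ω.
R_L loads the lower segment: effective lower R = 9.813 Ω.
Loaded-divider output: V_out = 10.8 × 0.1072 = 1.158 V.

V_out ≈ 1.16 V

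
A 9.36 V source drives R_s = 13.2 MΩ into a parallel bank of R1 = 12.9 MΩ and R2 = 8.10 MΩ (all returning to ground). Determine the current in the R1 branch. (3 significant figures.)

Equivalent of the parallel group: R_p = 4.976 MΩ.
V_A by voltage divider: V_A = 9.36 × 4.976/(13.2 + 4.976) = 2.562 V.
Branch current I = V_A/R1 = 2.562/12.9 = 0.1986 µA.

I ≈ 0.199 µA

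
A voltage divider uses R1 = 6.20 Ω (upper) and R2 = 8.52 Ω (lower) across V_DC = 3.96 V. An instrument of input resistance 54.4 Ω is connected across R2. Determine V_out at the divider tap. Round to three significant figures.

The load sits in parallel with R2, giving an effective lower resistance R2' = R2·R_L/(R2+R_L) = 7.366 Ω.
Voltage divider with the loaded lower leg: V_out = 3.96 × 7.366/(6.20 + 7.366) = 3.96 × 0.5430 = 2.150 V.
(Unloaded it would be 2.29 V; the load pulls it down.)

V_out ≈ 2.15 V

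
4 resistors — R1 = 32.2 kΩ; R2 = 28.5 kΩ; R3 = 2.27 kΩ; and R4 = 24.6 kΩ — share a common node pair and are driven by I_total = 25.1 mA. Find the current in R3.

Conductances: ΣG = 1/32.2 + 1/28.5 + 1/2.27 + 1/24.6 = 0.5473 (1/kΩ).
By the current-divider rule, I = I_total · G_k/ΣG = 25.1 × 0.8049 = 20.20 mA.

I ≈ 20.2 mA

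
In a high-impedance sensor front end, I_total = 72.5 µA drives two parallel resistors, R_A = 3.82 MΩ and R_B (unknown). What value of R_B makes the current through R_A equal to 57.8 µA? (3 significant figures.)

R_B ≈ 15.0 MΩ

The fraction through R_A equals R_B/(R_A+R_B).
57.8/72.5 = R_B/(R_A + R_B) → R_B = R_A · (0.7972)/(1 − 0.7972) = 3.82 × 3.932 = 15.02 MΩ.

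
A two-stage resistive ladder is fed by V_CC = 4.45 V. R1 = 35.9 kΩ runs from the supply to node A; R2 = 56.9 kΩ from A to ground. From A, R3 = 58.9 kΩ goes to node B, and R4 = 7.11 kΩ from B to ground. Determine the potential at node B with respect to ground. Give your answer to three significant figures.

V_B ≈ 0.220 V

Looking into the second stage from A: R3 + R4 = 66.01 kΩ appears in parallel with R2.
Effective lower resistance at A: R2 ‖ 66.01 = 30.56 kΩ.
First divider: V_A = V_CC · 30.56/(35.9 + 30.56) = 2.046 V.
Then the unloaded second divider: V_B = V_A × R4/(R3+R4) = 2.046 × 0.1077 = 0.2204 V.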